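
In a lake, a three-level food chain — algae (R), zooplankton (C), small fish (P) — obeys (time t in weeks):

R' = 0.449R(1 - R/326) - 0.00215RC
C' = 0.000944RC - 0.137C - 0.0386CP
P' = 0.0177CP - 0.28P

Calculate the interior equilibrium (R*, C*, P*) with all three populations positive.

R* ≈ 301, C* ≈ 15.8, P* ≈ 3.82

From dP/dt = 0: 0.0177C* = 0.28, so C* = 15.8.
From dR/dt = 0: 0.449(1 - R*/326) = 0.00215·15.8, giving R* = 326·(1 - 0.0757) = 301.
From dC/dt = 0: 0.000944·301 - 0.137 = 0.0386P*, so P* = 0.147/0.0386 = 3.82.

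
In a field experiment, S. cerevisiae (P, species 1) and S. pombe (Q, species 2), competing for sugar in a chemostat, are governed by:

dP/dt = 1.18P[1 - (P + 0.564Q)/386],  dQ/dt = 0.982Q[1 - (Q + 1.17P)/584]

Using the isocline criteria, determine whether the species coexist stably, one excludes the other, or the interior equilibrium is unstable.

Compare the nullcline intercepts: K1/α12 = 386/0.564 = 684 > K2 = 584; K2/α21 = 584/1.17 = 499 > K1 = 386.
Since both inequalities hold, each species can invade when rare, so the interior equilibrium is stable.

stable coexistence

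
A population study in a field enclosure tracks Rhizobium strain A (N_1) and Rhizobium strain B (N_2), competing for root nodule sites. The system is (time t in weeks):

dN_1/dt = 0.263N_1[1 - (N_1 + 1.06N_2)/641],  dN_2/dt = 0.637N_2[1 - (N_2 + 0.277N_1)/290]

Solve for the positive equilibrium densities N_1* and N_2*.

N_1* ≈ 472, N_2* ≈ 159

Setting both brackets to zero gives the nullclines N_1 + 1.06N_2 = 641 and 0.277N_1 + N_2 = 290.
Substituting N_2 = 290 - 0.277N_1 into the first: N_1(1 - 1.06·0.277) = 641 - 1.06·290.
So N_1* = 334/0.706 = 472, and then N_2* = 290 - 0.277·472 = 159.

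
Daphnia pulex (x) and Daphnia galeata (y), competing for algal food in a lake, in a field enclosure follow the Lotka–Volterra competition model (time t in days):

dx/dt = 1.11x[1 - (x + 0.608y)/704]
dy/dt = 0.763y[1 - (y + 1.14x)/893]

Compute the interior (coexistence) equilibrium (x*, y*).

Setting both brackets to zero gives the nullclines x + 0.608y = 704 and 1.14x + y = 893.
Substituting y = 893 - 1.14x into the first: x(1 - 0.608·1.14) = 704 - 0.608·893.
So x* = 161/0.307 = 525, and then y* = 893 - 1.14·525 = 295.

x* ≈ 525, y* ≈ 295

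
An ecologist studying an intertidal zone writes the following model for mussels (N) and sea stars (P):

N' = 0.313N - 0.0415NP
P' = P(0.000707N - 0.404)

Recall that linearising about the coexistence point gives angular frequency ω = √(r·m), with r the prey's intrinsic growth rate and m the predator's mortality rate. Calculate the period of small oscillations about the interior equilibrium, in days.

Here r = 0.313 and m = 0.404, so r·m = 0.126.
ω = √0.126 = 0.356 per day, hence T = 2π/ω ≈ 17.7 days.

T ≈ 17.7 days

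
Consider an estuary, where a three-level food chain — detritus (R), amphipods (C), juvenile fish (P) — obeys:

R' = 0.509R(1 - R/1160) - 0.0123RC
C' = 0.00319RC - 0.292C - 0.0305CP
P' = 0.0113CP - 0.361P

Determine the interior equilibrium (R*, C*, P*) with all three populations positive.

From dP/dt = 0: 0.0113C* = 0.361, so C* = 31.9.
From dR/dt = 0: 0.509(1 - R*/1160) = 0.0123·31.9, giving R* = 1160·(1 - 0.772) = 264.
From dC/dt = 0: 0.00319·264 - 0.292 = 0.0305P*, so P* = 0.552/0.0305 = 18.1.

R* ≈ 264, C* ≈ 31.9, P* ≈ 18.1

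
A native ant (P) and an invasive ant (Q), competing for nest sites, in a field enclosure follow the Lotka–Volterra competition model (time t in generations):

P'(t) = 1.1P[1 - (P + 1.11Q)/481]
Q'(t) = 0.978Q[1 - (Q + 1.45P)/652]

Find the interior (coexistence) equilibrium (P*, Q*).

P* ≈ 398, Q* ≈ 74.6

Setting both brackets to zero gives the nullclines P + 1.11Q = 481 and 1.45P + Q = 652.
Substituting Q = 652 - 1.45P into the first: P(1 - 1.11·1.45) = 481 - 1.11·652.
So P* = -243/-0.61 = 398, and then Q* = 652 - 1.45·398 = 74.6.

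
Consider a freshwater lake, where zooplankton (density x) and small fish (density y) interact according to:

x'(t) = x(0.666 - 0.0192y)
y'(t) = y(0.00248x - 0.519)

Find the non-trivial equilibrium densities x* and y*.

x* ≈ 209, y* ≈ 34.7

Set dy/dt = 0 with y > 0: 0.00248x - 0.519 = 0, so x* = 0.519/0.00248 = 209.
Set dx/dt = 0 with x > 0: 0.666 - 0.0192y = 0, so y* = 0.666/0.0192 = 34.7.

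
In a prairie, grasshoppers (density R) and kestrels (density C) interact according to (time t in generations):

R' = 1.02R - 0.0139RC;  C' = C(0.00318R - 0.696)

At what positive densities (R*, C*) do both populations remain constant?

Set dC/dt = 0 with C > 0: 0.00318R - 0.696 = 0, so R* = 0.696/0.00318 = 219.
Set dR/dt = 0 with R > 0: 1.02 - 0.0139C = 0, so C* = 1.02/0.0139 = 73.4.

R* ≈ 219, C* ≈ 73.4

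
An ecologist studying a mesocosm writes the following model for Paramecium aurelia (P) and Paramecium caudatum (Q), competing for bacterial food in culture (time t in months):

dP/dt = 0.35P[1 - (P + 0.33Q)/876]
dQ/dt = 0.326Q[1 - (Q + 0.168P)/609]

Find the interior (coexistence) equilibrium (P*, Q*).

Setting both brackets to zero gives the nullclines P + 0.33Q = 876 and 0.168P + Q = 609.
Substituting Q = 609 - 0.168P into the first: P(1 - 0.33·0.168) = 876 - 0.33·609.
So P* = 675/0.945 = 715, and then Q* = 609 - 0.168·715 = 489.

P* ≈ 715, Q* ≈ 489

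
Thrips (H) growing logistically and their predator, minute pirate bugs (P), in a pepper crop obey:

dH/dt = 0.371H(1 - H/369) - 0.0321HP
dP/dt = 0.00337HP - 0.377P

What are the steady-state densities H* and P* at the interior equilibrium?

H* ≈ 112, P* ≈ 8.05

From dP/dt = 0 with P > 0: 0.00337H* = 0.377, so H* = 112.
Substitute into dH/dt = 0: 0.371(1 - 112/369) = 0.0321P*.
The bracket is 0.697, giving P* = 0.259/0.0321 = 8.05.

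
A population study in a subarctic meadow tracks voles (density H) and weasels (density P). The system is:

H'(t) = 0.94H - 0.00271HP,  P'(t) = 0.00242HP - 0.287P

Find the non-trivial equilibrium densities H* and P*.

H* ≈ 119, P* ≈ 347

Set dP/dt = 0 with P > 0: 0.00242H - 0.287 = 0, so H* = 0.287/0.00242 = 119.
Set dH/dt = 0 with H > 0: 0.94 - 0.00271P = 0, so P* = 0.94/0.00271 = 347.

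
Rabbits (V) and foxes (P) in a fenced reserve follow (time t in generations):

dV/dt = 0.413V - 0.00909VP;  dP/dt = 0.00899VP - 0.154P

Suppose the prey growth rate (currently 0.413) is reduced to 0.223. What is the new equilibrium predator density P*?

P* ≈ 24.5

At the interior fixed point, setting dV/dt = 0 with V > 0 fixes P* = (prey growth rate)/(VP coefficient) — independent of the other coefficients.
With the change, P* = 0.223/0.00909 = 24.5; it falls from 45.4.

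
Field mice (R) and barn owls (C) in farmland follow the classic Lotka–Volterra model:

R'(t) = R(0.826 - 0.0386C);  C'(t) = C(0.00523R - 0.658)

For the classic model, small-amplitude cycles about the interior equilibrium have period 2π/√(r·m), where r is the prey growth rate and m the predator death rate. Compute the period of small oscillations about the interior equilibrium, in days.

Here r = 0.826 and m = 0.658, so r·m = 0.544.
ω = √0.544 = 0.737 per day, hence T = 2π/ω ≈ 8.52 days.

T ≈ 8.52 days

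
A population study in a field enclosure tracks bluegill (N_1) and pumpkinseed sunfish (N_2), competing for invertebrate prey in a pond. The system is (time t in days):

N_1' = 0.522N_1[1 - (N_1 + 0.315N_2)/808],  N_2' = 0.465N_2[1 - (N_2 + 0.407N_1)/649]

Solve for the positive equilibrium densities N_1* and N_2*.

Setting both brackets to zero gives the nullclines N_1 + 0.315N_2 = 808 and 0.407N_1 + N_2 = 649.
Substituting N_2 = 649 - 0.407N_1 into the first: N_1(1 - 0.315·0.407) = 808 - 0.315·649.
So N_1* = 604/0.872 = 692, and then N_2* = 649 - 0.407·692 = 367.

N_1* ≈ 692, N_2* ≈ 367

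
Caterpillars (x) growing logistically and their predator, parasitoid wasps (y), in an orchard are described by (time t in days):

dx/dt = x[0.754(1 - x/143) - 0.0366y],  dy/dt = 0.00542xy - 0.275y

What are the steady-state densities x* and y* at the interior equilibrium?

From dy/dt = 0 with y > 0: 0.00542x* = 0.275, so x* = 50.7.
Substitute into dx/dt = 0: 0.754(1 - 50.7/143) = 0.0366y*.
The bracket is 0.645, giving y* = 0.486/0.0366 = 13.3.

x* ≈ 50.7, y* ≈ 13.3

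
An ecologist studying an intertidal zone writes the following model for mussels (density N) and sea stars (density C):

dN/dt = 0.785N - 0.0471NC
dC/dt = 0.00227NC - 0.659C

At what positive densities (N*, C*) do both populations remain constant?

N* ≈ 290, C* ≈ 16.7

Set dC/dt = 0 with C > 0: 0.00227N - 0.659 = 0, so N* = 0.659/0.00227 = 290.
Set dN/dt = 0 with N > 0: 0.785 - 0.0471C = 0, so C* = 0.785/0.0471 = 16.7.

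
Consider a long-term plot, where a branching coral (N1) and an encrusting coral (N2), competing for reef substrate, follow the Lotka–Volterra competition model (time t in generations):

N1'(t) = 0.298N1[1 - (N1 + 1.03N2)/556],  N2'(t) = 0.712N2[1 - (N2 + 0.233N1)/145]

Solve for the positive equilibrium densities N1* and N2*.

Setting both brackets to zero gives the nullclines N1 + 1.03N2 = 556 and 0.233N1 + N2 = 145.
Substituting N2 = 145 - 0.233N1 into the first: N1(1 - 1.03·0.233) = 556 - 1.03·145.
So N1* = 407/0.76 = 535, and then N2* = 145 - 0.233·535 = 20.3.

N1* ≈ 535, N2* ≈ 20.3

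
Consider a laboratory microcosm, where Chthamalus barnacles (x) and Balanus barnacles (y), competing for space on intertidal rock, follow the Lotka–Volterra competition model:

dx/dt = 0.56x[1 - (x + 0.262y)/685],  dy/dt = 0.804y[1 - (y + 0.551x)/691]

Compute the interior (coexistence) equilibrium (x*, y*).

Setting both brackets to zero gives the nullclines x + 0.262y = 685 and 0.551x + y = 691.
Substituting y = 691 - 0.551x into the first: x(1 - 0.262·0.551) = 685 - 0.262·691.
So x* = 504/0.856 = 589, and then y* = 691 - 0.551·589 = 366.

x* ≈ 589, y* ≈ 366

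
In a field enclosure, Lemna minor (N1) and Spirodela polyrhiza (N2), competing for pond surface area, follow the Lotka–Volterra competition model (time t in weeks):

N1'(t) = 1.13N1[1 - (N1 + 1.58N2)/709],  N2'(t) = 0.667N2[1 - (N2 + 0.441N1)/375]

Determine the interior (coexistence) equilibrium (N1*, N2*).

N1* ≈ 384, N2* ≈ 206

Setting both brackets to zero gives the nullclines N1 + 1.58N2 = 709 and 0.441N1 + N2 = 375.
Substituting N2 = 375 - 0.441N1 into the first: N1(1 - 1.58·0.441) = 709 - 1.58·375.
So N1* = 116/0.303 = 384, and then N2* = 375 - 0.441·384 = 206.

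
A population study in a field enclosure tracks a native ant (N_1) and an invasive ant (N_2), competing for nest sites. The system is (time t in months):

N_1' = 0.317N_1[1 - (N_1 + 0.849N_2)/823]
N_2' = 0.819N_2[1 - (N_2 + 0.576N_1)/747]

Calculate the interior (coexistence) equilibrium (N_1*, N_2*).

N_1* ≈ 369, N_2* ≈ 534

Setting both brackets to zero gives the nullclines N_1 + 0.849N_2 = 823 and 0.576N_1 + N_2 = 747.
Substituting N_2 = 747 - 0.576N_1 into the first: N_1(1 - 0.849·0.576) = 823 - 0.849·747.
So N_1* = 189/0.511 = 369, and then N_2* = 747 - 0.576·369 = 534.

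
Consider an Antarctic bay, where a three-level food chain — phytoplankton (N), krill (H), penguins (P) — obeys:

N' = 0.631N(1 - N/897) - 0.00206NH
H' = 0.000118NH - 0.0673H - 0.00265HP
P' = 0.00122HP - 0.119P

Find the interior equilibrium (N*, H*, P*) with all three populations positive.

N* ≈ 611, H* ≈ 97.5, P* ≈ 1.83

From dP/dt = 0: 0.00122H* = 0.119, so H* = 97.5.
From dN/dt = 0: 0.631(1 - N*/897) = 0.00206·97.5, giving N* = 897·(1 - 0.318) = 611.
From dH/dt = 0: 0.000118·611 - 0.0673 = 0.00265P*, so P* = 0.00484/0.00265 = 1.83.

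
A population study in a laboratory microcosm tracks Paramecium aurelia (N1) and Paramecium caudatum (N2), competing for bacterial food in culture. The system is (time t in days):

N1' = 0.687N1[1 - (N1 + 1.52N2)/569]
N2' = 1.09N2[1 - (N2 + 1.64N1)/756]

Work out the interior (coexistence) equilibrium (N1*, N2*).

Setting both brackets to zero gives the nullclines N1 + 1.52N2 = 569 and 1.64N1 + N2 = 756.
Substituting N2 = 756 - 1.64N1 into the first: N1(1 - 1.52·1.64) = 569 - 1.52·756.
So N1* = -580/-1.49 = 389, and then N2* = 756 - 1.64·389 = 119.

N1* ≈ 389, N2* ≈ 119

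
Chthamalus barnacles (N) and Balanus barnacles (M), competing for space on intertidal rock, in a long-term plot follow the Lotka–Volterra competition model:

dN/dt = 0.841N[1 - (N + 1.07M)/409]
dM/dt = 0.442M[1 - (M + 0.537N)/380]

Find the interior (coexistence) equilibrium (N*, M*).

N* ≈ 5.64, M* ≈ 377

Setting both brackets to zero gives the nullclines N + 1.07M = 409 and 0.537N + M = 380.
Substituting M = 380 - 0.537N into the first: N(1 - 1.07·0.537) = 409 - 1.07·380.
So N* = 2.4/0.425 = 5.64, and then M* = 380 - 0.537·5.64 = 377.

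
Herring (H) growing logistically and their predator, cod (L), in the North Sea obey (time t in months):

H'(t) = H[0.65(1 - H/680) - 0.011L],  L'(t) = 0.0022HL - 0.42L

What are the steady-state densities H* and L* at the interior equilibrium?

H* ≈ 191, L* ≈ 42.5

From dL/dt = 0 with L > 0: 0.0022H* = 0.42, so H* = 191.
Substitute into dH/dt = 0: 0.65(1 - 191/680) = 0.011L*.
The bracket is 0.719, giving L* = 0.468/0.011 = 42.5.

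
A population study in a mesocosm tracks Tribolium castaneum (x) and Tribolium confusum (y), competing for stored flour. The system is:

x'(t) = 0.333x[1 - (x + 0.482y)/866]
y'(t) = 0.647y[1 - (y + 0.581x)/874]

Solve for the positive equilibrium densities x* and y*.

Setting both brackets to zero gives the nullclines x + 0.482y = 866 and 0.581x + y = 874.
Substituting y = 874 - 0.581x into the first: x(1 - 0.482·0.581) = 866 - 0.482·874.
So x* = 445/0.72 = 618, and then y* = 874 - 0.581·618 = 515.

x* ≈ 618, y* ≈ 515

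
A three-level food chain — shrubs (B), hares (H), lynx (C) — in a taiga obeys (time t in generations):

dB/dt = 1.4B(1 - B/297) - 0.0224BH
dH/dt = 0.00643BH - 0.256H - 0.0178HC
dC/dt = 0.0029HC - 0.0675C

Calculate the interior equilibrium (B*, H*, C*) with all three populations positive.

From dC/dt = 0: 0.0029H* = 0.0675, so H* = 23.3.
From dB/dt = 0: 1.4(1 - B*/297) = 0.0224·23.3, giving B* = 297·(1 - 0.372) = 186.
From dH/dt = 0: 0.00643·186 - 0.256 = 0.0178C*, so C* = 0.943/0.0178 = 52.9.

B* ≈ 186, H* ≈ 23.3, C* ≈ 52.9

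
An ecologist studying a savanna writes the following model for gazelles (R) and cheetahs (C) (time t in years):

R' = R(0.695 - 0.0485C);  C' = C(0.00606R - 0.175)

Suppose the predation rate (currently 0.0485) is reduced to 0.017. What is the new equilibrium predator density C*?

At the interior fixed point, setting dR/dt = 0 with R > 0 fixes C* = (prey growth rate)/(RC coefficient) — independent of the other coefficients.
With the change, C* = 0.695/0.017 = 40.9; it rises from 14.3.

C* ≈ 40.9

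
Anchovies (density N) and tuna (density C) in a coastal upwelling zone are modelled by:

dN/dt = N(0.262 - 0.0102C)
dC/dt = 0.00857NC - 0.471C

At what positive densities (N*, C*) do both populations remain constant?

N* ≈ 55, C* ≈ 25.7

Set dC/dt = 0 with C > 0: 0.00857N - 0.471 = 0, so N* = 0.471/0.00857 = 55.
Set dN/dt = 0 with N > 0: 0.262 - 0.0102C = 0, so C* = 0.262/0.0102 = 25.7.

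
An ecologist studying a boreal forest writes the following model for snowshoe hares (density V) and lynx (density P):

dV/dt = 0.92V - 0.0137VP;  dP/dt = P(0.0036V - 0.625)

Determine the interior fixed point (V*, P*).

V* ≈ 174, P* ≈ 67.2

Set dP/dt = 0 with P > 0: 0.0036V - 0.625 = 0, so V* = 0.625/0.0036 = 174.
Set dV/dt = 0 with V > 0: 0.92 - 0.0137P = 0, so P* = 0.92/0.0137 = 67.2.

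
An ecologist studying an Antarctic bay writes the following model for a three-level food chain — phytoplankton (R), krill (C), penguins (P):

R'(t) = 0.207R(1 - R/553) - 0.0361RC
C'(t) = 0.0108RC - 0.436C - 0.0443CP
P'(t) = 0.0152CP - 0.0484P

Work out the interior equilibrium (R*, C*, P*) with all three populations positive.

From dP/dt = 0: 0.0152C* = 0.0484, so C* = 3.18.
From dR/dt = 0: 0.207(1 - R*/553) = 0.0361·3.18, giving R* = 553·(1 - 0.555) = 246.
From dC/dt = 0: 0.0108·246 - 0.436 = 0.0443P*, so P* = 2.22/0.0443 = 50.1.

R* ≈ 246, C* ≈ 3.18, P* ≈ 50.1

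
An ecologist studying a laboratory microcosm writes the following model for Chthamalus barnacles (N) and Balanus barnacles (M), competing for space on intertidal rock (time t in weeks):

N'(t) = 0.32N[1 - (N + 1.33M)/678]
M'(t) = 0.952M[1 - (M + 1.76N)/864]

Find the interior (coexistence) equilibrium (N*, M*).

N* ≈ 351, M* ≈ 246

Setting both brackets to zero gives the nullclines N + 1.33M = 678 and 1.76N + M = 864.
Substituting M = 864 - 1.76N into the first: N(1 - 1.33·1.76) = 678 - 1.33·864.
So N* = -471/-1.34 = 351, and then M* = 864 - 1.76·351 = 246.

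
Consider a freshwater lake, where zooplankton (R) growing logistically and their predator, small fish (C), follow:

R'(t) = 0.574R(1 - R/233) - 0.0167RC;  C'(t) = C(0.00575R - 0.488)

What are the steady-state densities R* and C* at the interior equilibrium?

R* ≈ 84.9, C* ≈ 21.9

From dC/dt = 0 with C > 0: 0.00575R* = 0.488, so R* = 84.9.
Substitute into dR/dt = 0: 0.574(1 - 84.9/233) = 0.0167C*.
The bracket is 0.636, giving C* = 0.365/0.0167 = 21.9.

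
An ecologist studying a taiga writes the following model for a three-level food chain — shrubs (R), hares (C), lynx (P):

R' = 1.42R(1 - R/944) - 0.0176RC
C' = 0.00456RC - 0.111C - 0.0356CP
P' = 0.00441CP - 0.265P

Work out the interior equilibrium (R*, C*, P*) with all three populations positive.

R* ≈ 241, C* ≈ 60.1, P* ≈ 27.7

From dP/dt = 0: 0.00441C* = 0.265, so C* = 60.1.
From dR/dt = 0: 1.42(1 - R*/944) = 0.0176·60.1, giving R* = 944·(1 - 0.745) = 241.
From dC/dt = 0: 0.00456·241 - 0.111 = 0.0356P*, so P* = 0.988/0.0356 = 27.7.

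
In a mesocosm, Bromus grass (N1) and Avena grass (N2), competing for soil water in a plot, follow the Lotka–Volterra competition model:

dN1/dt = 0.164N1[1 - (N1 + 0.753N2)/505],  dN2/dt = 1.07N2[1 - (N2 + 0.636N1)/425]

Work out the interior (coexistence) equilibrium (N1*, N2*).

N1* ≈ 355, N2* ≈ 199

Setting both brackets to zero gives the nullclines N1 + 0.753N2 = 505 and 0.636N1 + N2 = 425.
Substituting N2 = 425 - 0.636N1 into the first: N1(1 - 0.753·0.636) = 505 - 0.753·425.
So N1* = 185/0.521 = 355, and then N2* = 425 - 0.636·355 = 199.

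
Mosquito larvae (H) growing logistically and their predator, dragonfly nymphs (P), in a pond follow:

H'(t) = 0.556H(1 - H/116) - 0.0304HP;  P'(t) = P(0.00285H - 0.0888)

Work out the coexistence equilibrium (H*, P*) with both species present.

H* ≈ 31.2, P* ≈ 13.4

From dP/dt = 0 with P > 0: 0.00285H* = 0.0888, so H* = 31.2.
Substitute into dH/dt = 0: 0.556(1 - 31.2/116) = 0.0304P*.
The bracket is 0.731, giving P* = 0.407/0.0304 = 13.4.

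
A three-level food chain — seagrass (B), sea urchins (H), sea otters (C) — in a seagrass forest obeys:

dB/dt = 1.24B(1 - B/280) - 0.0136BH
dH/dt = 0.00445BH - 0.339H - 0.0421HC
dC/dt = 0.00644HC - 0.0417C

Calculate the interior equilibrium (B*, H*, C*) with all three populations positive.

From dC/dt = 0: 0.00644H* = 0.0417, so H* = 6.48.
From dB/dt = 0: 1.24(1 - B*/280) = 0.0136·6.48, giving B* = 280·(1 - 0.071) = 260.
From dH/dt = 0: 0.00445·260 - 0.339 = 0.0421C*, so C* = 0.819/0.0421 = 19.4.

B* ≈ 260, H* ≈ 6.48, C* ≈ 19.4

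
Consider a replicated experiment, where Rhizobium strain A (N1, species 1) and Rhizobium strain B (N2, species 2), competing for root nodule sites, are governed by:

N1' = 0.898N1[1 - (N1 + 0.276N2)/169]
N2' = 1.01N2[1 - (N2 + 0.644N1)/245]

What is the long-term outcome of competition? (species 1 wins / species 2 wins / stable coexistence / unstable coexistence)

stable coexistence

Compare the nullcline intercepts: K1/α12 = 169/0.276 = 612 > K2 = 245; K2/α21 = 245/0.644 = 380 > K1 = 169.
Since both inequalities hold, each species can invade when rare, so the interior equilibrium is stable.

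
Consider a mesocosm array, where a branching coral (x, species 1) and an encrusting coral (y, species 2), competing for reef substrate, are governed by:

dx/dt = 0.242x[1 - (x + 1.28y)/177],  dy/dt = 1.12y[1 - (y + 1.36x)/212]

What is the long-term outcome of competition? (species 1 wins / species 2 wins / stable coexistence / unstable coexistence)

unstable coexistence (outcome depends on initial conditions)

Compare the nullcline intercepts: K1/α12 = 177/1.28 = 138 < K2 = 212; K2/α21 = 212/1.36 = 156 < K1 = 177.
Since both are reversed, neither can invade when rare; the interior point is a saddle.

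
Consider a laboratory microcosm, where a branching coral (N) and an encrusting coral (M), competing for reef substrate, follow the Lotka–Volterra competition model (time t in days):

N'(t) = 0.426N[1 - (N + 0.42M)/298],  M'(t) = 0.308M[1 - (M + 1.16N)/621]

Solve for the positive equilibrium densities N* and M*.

N* ≈ 72.5, M* ≈ 537

Setting both brackets to zero gives the nullclines N + 0.42M = 298 and 1.16N + M = 621.
Substituting M = 621 - 1.16N into the first: N(1 - 0.42·1.16) = 298 - 0.42·621.
So N* = 37.2/0.513 = 72.5, and then M* = 621 - 1.16·72.5 = 537.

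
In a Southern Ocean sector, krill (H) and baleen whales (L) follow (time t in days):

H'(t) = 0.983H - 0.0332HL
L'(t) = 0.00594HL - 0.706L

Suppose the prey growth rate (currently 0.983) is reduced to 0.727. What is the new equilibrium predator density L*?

L* ≈ 21.9

At the interior fixed point, setting dH/dt = 0 with H > 0 fixes L* = (prey growth rate)/(HL coefficient) — independent of the other coefficients.
With the change, L* = 0.727/0.0332 = 21.9; it falls from 29.6.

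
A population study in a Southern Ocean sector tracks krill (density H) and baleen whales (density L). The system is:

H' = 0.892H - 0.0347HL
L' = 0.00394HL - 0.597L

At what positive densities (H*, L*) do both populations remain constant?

H* ≈ 152, L* ≈ 25.7

Set dL/dt = 0 with L > 0: 0.00394H - 0.597 = 0, so H* = 0.597/0.00394 = 152.
Set dH/dt = 0 with H > 0: 0.892 - 0.0347L = 0, so L* = 0.892/0.0347 = 25.7.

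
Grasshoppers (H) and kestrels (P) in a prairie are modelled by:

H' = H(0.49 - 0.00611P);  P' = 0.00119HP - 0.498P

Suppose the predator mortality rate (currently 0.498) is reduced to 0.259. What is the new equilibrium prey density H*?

H* ≈ 218

At the interior fixed point, setting dP/dt = 0 with P > 0 fixes H* = (predator death rate)/(HP coefficient) — independent of the other coefficients.
With the change, H* = 0.259/0.00119 = 218; it falls from 418.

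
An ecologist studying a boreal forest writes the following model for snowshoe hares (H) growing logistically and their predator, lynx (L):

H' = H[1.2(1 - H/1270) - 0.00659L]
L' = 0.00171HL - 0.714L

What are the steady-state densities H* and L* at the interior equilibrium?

H* ≈ 418, L* ≈ 122

From dL/dt = 0 with L > 0: 0.00171H* = 0.714, so H* = 418.
Substitute into dH/dt = 0: 1.2(1 - 418/1270) = 0.00659L*.
The bracket is 0.671, giving L* = 0.805/0.00659 = 122.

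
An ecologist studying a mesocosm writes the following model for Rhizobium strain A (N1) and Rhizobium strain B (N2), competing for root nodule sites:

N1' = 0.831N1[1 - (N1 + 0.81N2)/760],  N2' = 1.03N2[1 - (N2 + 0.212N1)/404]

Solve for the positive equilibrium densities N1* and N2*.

Setting both brackets to zero gives the nullclines N1 + 0.81N2 = 760 and 0.212N1 + N2 = 404.
Substituting N2 = 404 - 0.212N1 into the first: N1(1 - 0.81·0.212) = 760 - 0.81·404.
So N1* = 433/0.828 = 522, and then N2* = 404 - 0.212·522 = 293.

N1* ≈ 522, N2* ≈ 293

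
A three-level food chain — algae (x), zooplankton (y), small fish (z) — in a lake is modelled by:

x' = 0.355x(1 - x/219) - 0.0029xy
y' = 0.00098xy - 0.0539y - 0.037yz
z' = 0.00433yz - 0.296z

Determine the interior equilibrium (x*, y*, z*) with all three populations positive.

x* ≈ 96.7, y* ≈ 68.4, z* ≈ 1.1

From dz/dt = 0: 0.00433y* = 0.296, so y* = 68.4.
From dx/dt = 0: 0.355(1 - x*/219) = 0.0029·68.4, giving x* = 219·(1 - 0.558) = 96.7.
From dy/dt = 0: 0.00098·96.7 - 0.0539 = 0.037z*, so z* = 0.0409/0.037 = 1.1.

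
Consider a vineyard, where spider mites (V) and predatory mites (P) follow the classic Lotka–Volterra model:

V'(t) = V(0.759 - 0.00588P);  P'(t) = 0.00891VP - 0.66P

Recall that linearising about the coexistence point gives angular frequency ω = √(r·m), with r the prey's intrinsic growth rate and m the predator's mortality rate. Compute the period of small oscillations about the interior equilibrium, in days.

T ≈ 8.88 days

Here r = 0.759 and m = 0.66, so r·m = 0.501.
ω = √0.501 = 0.708 per day, hence T = 2π/ω ≈ 8.88 days.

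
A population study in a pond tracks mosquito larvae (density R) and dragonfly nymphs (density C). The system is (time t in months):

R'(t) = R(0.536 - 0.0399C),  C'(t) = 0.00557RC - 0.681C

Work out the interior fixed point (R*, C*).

Set dC/dt = 0 with C > 0: 0.00557R - 0.681 = 0, so R* = 0.681/0.00557 = 122.
Set dR/dt = 0 with R > 0: 0.536 - 0.0399C = 0, so C* = 0.536/0.0399 = 13.4.

R* ≈ 122, C* ≈ 13.4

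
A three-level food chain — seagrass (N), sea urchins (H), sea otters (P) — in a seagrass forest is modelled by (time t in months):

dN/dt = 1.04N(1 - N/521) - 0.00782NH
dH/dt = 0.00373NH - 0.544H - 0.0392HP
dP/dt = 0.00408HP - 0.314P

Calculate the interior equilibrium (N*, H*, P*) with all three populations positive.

From dP/dt = 0: 0.00408H* = 0.314, so H* = 77.
From dN/dt = 0: 1.04(1 - N*/521) = 0.00782·77, giving N* = 521·(1 - 0.579) = 220.
From dH/dt = 0: 0.00373·220 - 0.544 = 0.0392P*, so P* = 0.275/0.0392 = 7.01.

N* ≈ 220, H* ≈ 77, P* ≈ 7.01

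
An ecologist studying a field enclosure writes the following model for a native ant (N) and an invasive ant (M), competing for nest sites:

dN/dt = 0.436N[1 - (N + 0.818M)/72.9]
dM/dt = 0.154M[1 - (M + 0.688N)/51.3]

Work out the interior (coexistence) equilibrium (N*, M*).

N* ≈ 70.8, M* ≈ 2.62

Setting both brackets to zero gives the nullclines N + 0.818M = 72.9 and 0.688N + M = 51.3.
Substituting M = 51.3 - 0.688N into the first: N(1 - 0.818·0.688) = 72.9 - 0.818·51.3.
So N* = 30.9/0.437 = 70.8, and then M* = 51.3 - 0.688·70.8 = 2.62.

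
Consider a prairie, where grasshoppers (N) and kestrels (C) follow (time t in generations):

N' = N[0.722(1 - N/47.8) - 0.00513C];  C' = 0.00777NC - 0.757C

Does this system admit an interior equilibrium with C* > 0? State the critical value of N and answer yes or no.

Threshold N = 97.4; K < 97.4, so no, the predator goes extinct.

The predator equation gives dC/dt > 0 only when N > 0.757/0.00777 = 97.4.
Without the predator, N → K = 47.8. Since 47.8 < 97.4, the predator cannot invade.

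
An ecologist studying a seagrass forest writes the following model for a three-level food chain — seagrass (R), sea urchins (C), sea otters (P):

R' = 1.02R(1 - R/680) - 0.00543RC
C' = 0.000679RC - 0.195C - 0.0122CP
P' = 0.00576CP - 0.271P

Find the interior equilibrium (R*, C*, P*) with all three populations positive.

From dP/dt = 0: 0.00576C* = 0.271, so C* = 47.
From dR/dt = 0: 1.02(1 - R*/680) = 0.00543·47, giving R* = 680·(1 - 0.25) = 510.
From dC/dt = 0: 0.000679·510 - 0.195 = 0.0122P*, so P* = 0.151/0.0122 = 12.4.

R* ≈ 510, C* ≈ 47, P* ≈ 12.4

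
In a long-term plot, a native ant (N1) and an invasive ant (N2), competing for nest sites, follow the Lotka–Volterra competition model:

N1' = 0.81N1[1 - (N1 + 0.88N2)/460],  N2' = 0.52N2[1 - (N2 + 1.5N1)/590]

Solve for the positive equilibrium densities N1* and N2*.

Setting both brackets to zero gives the nullclines N1 + 0.88N2 = 460 and 1.5N1 + N2 = 590.
Substituting N2 = 590 - 1.5N1 into the first: N1(1 - 0.88·1.5) = 460 - 0.88·590.
So N1* = -59.2/-0.32 = 185, and then N2* = 590 - 1.5·185 = 312.

N1* ≈ 185, N2* ≈ 312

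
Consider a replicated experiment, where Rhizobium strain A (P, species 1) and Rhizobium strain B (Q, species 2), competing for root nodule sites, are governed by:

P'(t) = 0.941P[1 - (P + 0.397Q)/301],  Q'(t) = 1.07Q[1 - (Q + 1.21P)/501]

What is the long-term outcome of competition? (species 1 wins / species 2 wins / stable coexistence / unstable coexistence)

Compare the nullcline intercepts: K1/α12 = 301/0.397 = 758 > K2 = 501; K2/α21 = 501/1.21 = 414 > K1 = 301.
Since both inequalities hold, each species can invade when rare, so the interior equilibrium is stable.

stable coexistence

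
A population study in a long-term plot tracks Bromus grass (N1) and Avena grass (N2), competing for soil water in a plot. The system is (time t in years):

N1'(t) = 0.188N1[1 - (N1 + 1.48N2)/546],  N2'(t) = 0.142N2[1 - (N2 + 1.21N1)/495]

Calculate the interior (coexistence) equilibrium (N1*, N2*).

Setting both brackets to zero gives the nullclines N1 + 1.48N2 = 546 and 1.21N1 + N2 = 495.
Substituting N2 = 495 - 1.21N1 into the first: N1(1 - 1.48·1.21) = 546 - 1.48·495.
So N1* = -187/-0.791 = 236, and then N2* = 495 - 1.21·236 = 209.

N1* ≈ 236, N2* ≈ 209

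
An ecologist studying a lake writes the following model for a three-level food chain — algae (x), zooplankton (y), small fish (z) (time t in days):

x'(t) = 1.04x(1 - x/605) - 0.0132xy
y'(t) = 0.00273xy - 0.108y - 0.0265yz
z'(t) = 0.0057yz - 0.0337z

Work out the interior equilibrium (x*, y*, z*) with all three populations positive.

From dz/dt = 0: 0.0057y* = 0.0337, so y* = 5.91.
From dx/dt = 0: 1.04(1 - x*/605) = 0.0132·5.91, giving x* = 605·(1 - 0.075) = 560.
From dy/dt = 0: 0.00273·560 - 0.108 = 0.0265z*, so z* = 1.42/0.0265 = 53.6.

x* ≈ 560, y* ≈ 5.91, z* ≈ 53.6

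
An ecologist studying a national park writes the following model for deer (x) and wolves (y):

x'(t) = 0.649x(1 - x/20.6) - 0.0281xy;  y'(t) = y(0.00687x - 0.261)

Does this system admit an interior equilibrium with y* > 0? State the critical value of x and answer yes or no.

The predator equation gives dy/dt > 0 only when x > 0.261/0.00687 = 38.
Without the predator, x → K = 20.6. Since 20.6 < 38, the predator cannot invade.

Threshold x = 38; K < 38, so no, the predator goes extinct.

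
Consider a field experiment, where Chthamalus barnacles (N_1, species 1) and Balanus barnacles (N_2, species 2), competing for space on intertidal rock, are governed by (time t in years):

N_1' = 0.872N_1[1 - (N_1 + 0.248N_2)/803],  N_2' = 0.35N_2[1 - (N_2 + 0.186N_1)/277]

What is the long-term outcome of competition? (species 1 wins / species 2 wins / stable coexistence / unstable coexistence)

Compare the nullcline intercepts: K1/α12 = 803/0.248 = 3240 > K2 = 277; K2/α21 = 277/0.186 = 1490 > K1 = 803.
Since both inequalities hold, each species can invade when rare, so the interior equilibrium is stable.

stable coexistence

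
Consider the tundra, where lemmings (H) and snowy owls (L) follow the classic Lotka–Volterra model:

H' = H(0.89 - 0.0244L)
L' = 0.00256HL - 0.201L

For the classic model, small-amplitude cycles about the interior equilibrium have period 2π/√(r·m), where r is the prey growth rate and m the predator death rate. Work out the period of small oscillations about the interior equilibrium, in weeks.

T ≈ 14.9 weeks

Here r = 0.89 and m = 0.201, so r·m = 0.179.
ω = √0.179 = 0.423 per week, hence T = 2π/ω ≈ 14.9 weeks.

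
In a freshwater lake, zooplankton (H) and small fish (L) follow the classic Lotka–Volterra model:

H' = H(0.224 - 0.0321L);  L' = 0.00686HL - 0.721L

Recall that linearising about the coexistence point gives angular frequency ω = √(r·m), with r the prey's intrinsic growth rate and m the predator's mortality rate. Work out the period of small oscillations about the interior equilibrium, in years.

T ≈ 15.6 years

Here r = 0.224 and m = 0.721, so r·m = 0.162.
ω = √0.162 = 0.402 per year, hence T = 2π/ω ≈ 15.6 years.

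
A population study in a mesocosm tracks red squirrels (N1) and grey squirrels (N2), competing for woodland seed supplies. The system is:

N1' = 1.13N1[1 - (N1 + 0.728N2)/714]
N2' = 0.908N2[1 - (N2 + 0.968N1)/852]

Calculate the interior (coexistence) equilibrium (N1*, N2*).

N1* ≈ 317, N2* ≈ 545

Setting both brackets to zero gives the nullclines N1 + 0.728N2 = 714 and 0.968N1 + N2 = 852.
Substituting N2 = 852 - 0.968N1 into the first: N1(1 - 0.728·0.968) = 714 - 0.728·852.
So N1* = 93.7/0.295 = 317, and then N2* = 852 - 0.968·317 = 545.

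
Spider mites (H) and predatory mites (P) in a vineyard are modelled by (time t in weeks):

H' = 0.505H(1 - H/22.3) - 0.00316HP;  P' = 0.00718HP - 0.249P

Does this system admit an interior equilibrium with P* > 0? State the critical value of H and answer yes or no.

Threshold H = 34.7; K < 34.7, so no, the predator goes extinct.

The predator equation gives dP/dt > 0 only when H > 0.249/0.00718 = 34.7.
Without the predator, H → K = 22.3. Since 22.3 < 34.7, the predator cannot invade.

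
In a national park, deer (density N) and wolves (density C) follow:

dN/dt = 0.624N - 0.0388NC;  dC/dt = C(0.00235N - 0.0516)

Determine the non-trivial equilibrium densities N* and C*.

Set dC/dt = 0 with C > 0: 0.00235N - 0.0516 = 0, so N* = 0.0516/0.00235 = 22.
Set dN/dt = 0 with N > 0: 0.624 - 0.0388C = 0, so C* = 0.624/0.0388 = 16.1.

N* ≈ 22, C* ≈ 16.1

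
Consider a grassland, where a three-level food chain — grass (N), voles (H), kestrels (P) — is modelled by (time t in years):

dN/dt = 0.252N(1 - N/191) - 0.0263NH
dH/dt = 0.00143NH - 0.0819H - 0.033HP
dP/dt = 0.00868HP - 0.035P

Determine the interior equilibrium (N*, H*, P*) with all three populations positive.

From dP/dt = 0: 0.00868H* = 0.035, so H* = 4.03.
From dN/dt = 0: 0.252(1 - N*/191) = 0.0263·4.03, giving N* = 191·(1 - 0.421) = 111.
From dH/dt = 0: 0.00143·111 - 0.0819 = 0.033P*, so P* = 0.0763/0.033 = 2.31.

N* ≈ 111, H* ≈ 4.03, P* ≈ 2.31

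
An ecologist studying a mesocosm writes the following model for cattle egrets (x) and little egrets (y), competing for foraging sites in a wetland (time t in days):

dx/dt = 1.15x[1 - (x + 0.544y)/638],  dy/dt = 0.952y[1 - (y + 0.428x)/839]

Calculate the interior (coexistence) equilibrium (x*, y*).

Setting both brackets to zero gives the nullclines x + 0.544y = 638 and 0.428x + y = 839.
Substituting y = 839 - 0.428x into the first: x(1 - 0.544·0.428) = 638 - 0.544·839.
So x* = 182/0.767 = 237, and then y* = 839 - 0.428·237 = 738.

x* ≈ 237, y* ≈ 738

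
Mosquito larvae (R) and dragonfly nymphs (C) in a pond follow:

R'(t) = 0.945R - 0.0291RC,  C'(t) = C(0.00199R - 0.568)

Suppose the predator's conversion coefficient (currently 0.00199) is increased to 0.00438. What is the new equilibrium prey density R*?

At the interior fixed point, setting dC/dt = 0 with C > 0 fixes R* = (predator death rate)/(RC coefficient) — independent of the other coefficients.
With the change, R* = 0.568/0.00438 = 130; it falls from 285.

R* ≈ 130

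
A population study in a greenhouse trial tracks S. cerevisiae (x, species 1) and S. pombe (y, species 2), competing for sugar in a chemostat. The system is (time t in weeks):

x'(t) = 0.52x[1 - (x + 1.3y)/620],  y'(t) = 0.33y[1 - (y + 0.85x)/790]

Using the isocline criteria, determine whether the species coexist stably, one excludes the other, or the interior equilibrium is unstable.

Compare the nullcline intercepts: K1/α12 = 620/1.3 = 477 < K2 = 790; K2/α21 = 790/0.85 = 929 > K1 = 620.
Since the inequalities point opposite ways, species 2 can invade but species 1 cannot.

species 2 excludes species 1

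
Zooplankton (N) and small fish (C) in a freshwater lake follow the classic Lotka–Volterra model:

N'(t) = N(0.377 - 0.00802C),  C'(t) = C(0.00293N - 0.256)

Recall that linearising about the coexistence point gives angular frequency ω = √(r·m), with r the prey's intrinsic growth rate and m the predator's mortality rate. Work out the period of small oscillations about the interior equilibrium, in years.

T ≈ 20.2 years

Here r = 0.377 and m = 0.256, so r·m = 0.0965.
ω = √0.0965 = 0.311 per year, hence T = 2π/ω ≈ 20.2 years.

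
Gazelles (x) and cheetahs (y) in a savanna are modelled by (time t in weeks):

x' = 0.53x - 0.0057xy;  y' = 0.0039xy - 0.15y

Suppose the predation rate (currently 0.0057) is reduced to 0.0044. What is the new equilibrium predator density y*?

At the interior fixed point, setting dx/dt = 0 with x > 0 fixes y* = (prey growth rate)/(xy coefficient) — independent of the other coefficients.
With the change, y* = 0.53/0.0044 = 120; it rises from 93.

y* ≈ 120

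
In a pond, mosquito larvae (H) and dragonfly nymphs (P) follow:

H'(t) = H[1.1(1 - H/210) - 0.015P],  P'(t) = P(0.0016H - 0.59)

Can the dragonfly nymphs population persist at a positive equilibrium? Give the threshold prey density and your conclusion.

Threshold H = 369; K < 369, so no, the predator goes extinct.

The predator equation gives dP/dt > 0 only when H > 0.59/0.0016 = 369.
Without the predator, H → K = 210. Since 210 < 369, the predator cannot invade.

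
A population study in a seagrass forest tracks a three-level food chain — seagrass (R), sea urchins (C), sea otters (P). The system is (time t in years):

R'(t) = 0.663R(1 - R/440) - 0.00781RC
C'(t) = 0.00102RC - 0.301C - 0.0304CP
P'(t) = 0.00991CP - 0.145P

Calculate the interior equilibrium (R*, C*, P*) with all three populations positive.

R* ≈ 364, C* ≈ 14.6, P* ≈ 2.32

From dP/dt = 0: 0.00991C* = 0.145, so C* = 14.6.
From dR/dt = 0: 0.663(1 - R*/440) = 0.00781·14.6, giving R* = 440·(1 - 0.172) = 364.
From dC/dt = 0: 0.00102·364 - 0.301 = 0.0304P*, so P* = 0.0704/0.0304 = 2.32.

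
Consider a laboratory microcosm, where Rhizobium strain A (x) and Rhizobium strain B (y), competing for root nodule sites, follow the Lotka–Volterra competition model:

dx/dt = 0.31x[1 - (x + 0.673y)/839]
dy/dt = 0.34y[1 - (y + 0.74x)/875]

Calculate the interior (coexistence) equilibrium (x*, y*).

x* ≈ 498, y* ≈ 506

Setting both brackets to zero gives the nullclines x + 0.673y = 839 and 0.74x + y = 875.
Substituting y = 875 - 0.74x into the first: x(1 - 0.673·0.74) = 839 - 0.673·875.
So x* = 250/0.502 = 498, and then y* = 875 - 0.74·498 = 506.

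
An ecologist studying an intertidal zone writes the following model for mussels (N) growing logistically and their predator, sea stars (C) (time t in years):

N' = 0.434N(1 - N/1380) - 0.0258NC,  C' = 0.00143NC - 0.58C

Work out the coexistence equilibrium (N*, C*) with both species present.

N* ≈ 406, C* ≈ 11.9

From dC/dt = 0 with C > 0: 0.00143N* = 0.58, so N* = 406.
Substitute into dN/dt = 0: 0.434(1 - 406/1380) = 0.0258C*.
The bracket is 0.706, giving C* = 0.306/0.0258 = 11.9.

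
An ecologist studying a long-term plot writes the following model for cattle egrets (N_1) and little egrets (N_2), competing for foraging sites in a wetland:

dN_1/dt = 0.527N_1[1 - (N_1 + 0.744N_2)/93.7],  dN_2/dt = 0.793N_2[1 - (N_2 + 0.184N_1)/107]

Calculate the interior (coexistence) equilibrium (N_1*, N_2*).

N_1* ≈ 16.3, N_2* ≈ 104

Setting both brackets to zero gives the nullclines N_1 + 0.744N_2 = 93.7 and 0.184N_1 + N_2 = 107.
Substituting N_2 = 107 - 0.184N_1 into the first: N_1(1 - 0.744·0.184) = 93.7 - 0.744·107.
So N_1* = 14.1/0.863 = 16.3, and then N_2* = 107 - 0.184·16.3 = 104.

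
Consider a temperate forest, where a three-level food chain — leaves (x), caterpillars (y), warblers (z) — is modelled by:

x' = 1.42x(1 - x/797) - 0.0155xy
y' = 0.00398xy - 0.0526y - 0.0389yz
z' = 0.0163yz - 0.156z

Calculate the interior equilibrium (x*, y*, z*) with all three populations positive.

x* ≈ 714, y* ≈ 9.57, z* ≈ 71.7

From dz/dt = 0: 0.0163y* = 0.156, so y* = 9.57.
From dx/dt = 0: 1.42(1 - x*/797) = 0.0155·9.57, giving x* = 797·(1 - 0.104) = 714.
From dy/dt = 0: 0.00398·714 - 0.0526 = 0.0389z*, so z* = 2.79/0.0389 = 71.7.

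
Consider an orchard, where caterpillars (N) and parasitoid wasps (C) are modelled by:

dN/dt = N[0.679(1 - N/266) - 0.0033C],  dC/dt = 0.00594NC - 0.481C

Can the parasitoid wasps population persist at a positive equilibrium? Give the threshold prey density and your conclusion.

The predator equation gives dC/dt > 0 only when N > 0.481/0.00594 = 81.
Without the predator, N → K = 266. Since 266 > 81, the predator can invade and persist.

Threshold N = 81; K > 81, so yes, the predator persists.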